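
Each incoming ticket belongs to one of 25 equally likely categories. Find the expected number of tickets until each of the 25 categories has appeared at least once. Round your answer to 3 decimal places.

Split into phases: going from k distinct to k+1 distinct takes on average 25/(25-k) tickets.
E[T] = 25/25 + 25/24 + 25/23 + ... + 25/2 + 25/1 = 25·H_{25}.
H_{25} = 3.8160, so E[T] = 95.3990.

95.399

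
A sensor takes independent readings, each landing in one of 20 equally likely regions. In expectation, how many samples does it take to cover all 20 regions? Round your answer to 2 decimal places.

71.95

After k distinct regions have appeared, the next sample gives a new one with probability (20-k)/20, so the expected wait for the (k+1)-th is 20/(20-k).
E[T] = 20/20 + 20/19 + 20/18 + ... + 20/2 + 20/1 = 20·H_{20}.
H_{20} = 3.598, so E[T] = 71.955.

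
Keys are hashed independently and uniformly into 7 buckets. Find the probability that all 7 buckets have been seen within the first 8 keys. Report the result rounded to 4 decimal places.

0.0245

Let A_i be the event that bucket i is missing after 8 keys. By inclusion–exclusion on the A_i,
P(all seen) = Σ_{j=0}^{7} (-1)^j C(7,j)((7-j)/7)^8
= 1.00000 - 2.03950 + 1.42297 - 0.39789 + 0.03983 - 0.00093 + 0.00000 - 0.00000
= 0.02448.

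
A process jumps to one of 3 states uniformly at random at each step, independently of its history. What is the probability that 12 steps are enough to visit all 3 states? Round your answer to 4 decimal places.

0.9769

By inclusion–exclusion over which states are missing,
P(all seen) = Σ_{j=0}^{3} (-1)^j C(3,j)((3-j)/3)^12
= 1.00000 - 0.02312 + 0.00001 - 0.00000
= 0.97688.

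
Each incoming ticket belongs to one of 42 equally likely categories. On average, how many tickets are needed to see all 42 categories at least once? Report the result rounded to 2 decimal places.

The wait to go from k to k+1 distinct categories is geometric with mean 42/(42-k).
E[T] = 42/42 + 42/41 + 42/40 + ... + 42/2 + 42/1 = 42·H_{42}.
H_{42} = 4.327, so E[T] = 181.723.

181.72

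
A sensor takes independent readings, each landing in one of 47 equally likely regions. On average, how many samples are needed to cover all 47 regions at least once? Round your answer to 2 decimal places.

After k distinct regions have appeared, the next sample gives a new one with probability (47-k)/47, so the expected wait for the (k+1)-th is 47/(47-k).
E[T] = 47/47 + 47/46 + 47/45 + ... + 47/2 + 47/1 = 47·H_{47}.
H_{47} = 4.438, so E[T] = 208.584.

208.58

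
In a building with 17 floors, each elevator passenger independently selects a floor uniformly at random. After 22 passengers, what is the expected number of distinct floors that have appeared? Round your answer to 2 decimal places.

For each floor, P(seen in 22 passengers) = 1 - (16/17)^22 = 0.737.
By linearity of expectation, E[distinct seen] = 17·(1 - (16/17)^22) = 12.521.

12.52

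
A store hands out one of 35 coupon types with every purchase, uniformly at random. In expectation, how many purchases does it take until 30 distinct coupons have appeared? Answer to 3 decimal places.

With k distinct coupons already seen, the next new one arrives after an expected 35/(35-k) purchases.
Sum over k = 0,...,29: E = 35/35 + 35/34 + 35/33 + ... + 35/7 + 35/6 = 65.2207.

65.221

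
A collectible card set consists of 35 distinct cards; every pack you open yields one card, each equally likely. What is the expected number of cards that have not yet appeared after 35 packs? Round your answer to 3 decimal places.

12.690

For each card, P(unseen after 35) = (34/35)^35 = 0.3626.
By linearity of expectation, E[unseen] = 35·(34/35)^35 = 12.6896.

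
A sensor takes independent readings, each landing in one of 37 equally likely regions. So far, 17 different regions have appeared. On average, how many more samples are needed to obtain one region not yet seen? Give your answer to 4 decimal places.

The number of samples until the next new region is geometric with success probability 20/37, so its mean is 37/20.
E = 37/20 = 1.85000.

1.8500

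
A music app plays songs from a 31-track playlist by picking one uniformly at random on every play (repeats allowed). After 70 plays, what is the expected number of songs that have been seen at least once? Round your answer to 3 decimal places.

27.877

For each song, P(seen in 70 plays) = 1 - (30/31)^70 = 0.8993.
By linearity of expectation, E[distinct seen] = 31·(1 - (30/31)^70) = 27.8773.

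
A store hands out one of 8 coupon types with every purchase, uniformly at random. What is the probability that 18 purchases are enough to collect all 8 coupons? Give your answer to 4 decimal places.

0.4231

Let A_i be the event that coupon i is missing after 18 purchases. By inclusion–exclusion on the A_i,
P(all seen) = Σ_{j=0}^{8} (-1)^j C(8,j)((8-j)/8)^18
= 1.00000 - 0.72316 + 0.15786 - 0.01186 + 0.00027 - 0.00000 + 0.00000 - 0.00000 + 0.00000
= 0.42310.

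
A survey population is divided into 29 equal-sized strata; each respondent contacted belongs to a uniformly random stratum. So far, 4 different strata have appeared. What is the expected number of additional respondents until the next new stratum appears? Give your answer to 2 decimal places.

Each respondent yields a new stratum with probability (29-4)/29 = 25/29, so the wait is geometric with mean 29/25.
E = 29/25 = 1.160.

1.16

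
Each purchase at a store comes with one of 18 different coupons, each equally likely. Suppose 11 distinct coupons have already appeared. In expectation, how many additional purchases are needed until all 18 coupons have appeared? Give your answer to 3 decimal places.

46.671

The wait to go from k to k+1 distinct coupons is geometric with mean 18/(18-k).
Sum over k = 11,...,17: E = 18/7 + 18/6 + 18/5 + ... + 18/2 + 18/1 = 46.6714.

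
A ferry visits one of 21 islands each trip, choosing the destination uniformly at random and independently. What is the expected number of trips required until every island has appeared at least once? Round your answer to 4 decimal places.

Split into phases: going from k distinct to k+1 distinct takes on average 21/(21-k) trips.
E[T] = 21/21 + 21/20 + 21/19 + ... + 21/2 + 21/1 = 21·H_{21}.
H_{21} = 3.64536, so E[T] = 76.55253.

76.5525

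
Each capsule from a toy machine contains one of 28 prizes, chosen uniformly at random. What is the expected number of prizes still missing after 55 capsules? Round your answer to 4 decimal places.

3.7886

For each prize, P(unseen after 55) = (27/28)^55 = 0.13531.
By linearity of expectation, E[unseen] = 28·(27/28)^55 = 3.78855.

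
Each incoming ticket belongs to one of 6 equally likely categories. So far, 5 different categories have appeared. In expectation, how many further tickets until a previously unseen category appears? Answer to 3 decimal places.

The number of tickets until the next new category is geometric with success probability 1/6, so its mean is 6/1.
E = 6/1 = 6.0000.

6.000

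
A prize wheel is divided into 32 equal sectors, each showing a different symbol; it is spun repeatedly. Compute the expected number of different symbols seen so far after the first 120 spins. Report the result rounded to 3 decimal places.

31.291

For each symbol, P(seen in 120 spins) = 1 - (31/32)^120 = 0.9778.
By linearity of expectation, E[distinct seen] = 32·(1 - (31/32)^120) = 31.2911.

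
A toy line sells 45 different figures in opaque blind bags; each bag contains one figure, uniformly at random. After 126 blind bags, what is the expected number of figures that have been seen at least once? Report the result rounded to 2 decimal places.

42.35

For each figure, P(seen in 126 blind bags) = 1 - (44/45)^126 = 0.941.
By linearity of expectation, E[distinct seen] = 45·(1 - (44/45)^126) = 42.349.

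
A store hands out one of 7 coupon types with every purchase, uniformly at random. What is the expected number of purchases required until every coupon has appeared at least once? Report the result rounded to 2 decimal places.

18.15

The wait to go from k to k+1 distinct coupons is geometric with mean 7/(7-k).
E[T] = 7/7 + 7/6 + 7/5 + ... + 7/2 + 7/1 = 7·H_{7}.
H_{7} = 2.593, so E[T] = 18.150.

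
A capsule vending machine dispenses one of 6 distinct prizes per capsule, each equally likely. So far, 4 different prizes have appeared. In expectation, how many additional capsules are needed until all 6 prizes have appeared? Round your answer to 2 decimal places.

9.00

With k distinct prizes already seen, the next new one takes an expected 6/(6-k) capsules.
Sum over k = 4,...,5: E = 6/2 + 6/1 = 9.000.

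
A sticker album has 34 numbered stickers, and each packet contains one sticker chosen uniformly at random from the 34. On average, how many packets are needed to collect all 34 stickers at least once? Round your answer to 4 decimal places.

140.0191

After k distinct stickers have appeared, the next packet gives a new one with probability (34-k)/34, so the expected wait for the (k+1)-th is 34/(34-k).
E[T] = 34/34 + 34/33 + 34/32 + ... + 34/2 + 34/1 = 34·H_{34}.
H_{34} = 4.11821, so E[T] = 140.01914.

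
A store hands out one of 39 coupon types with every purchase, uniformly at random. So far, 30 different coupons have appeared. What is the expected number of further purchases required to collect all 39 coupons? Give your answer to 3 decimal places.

The wait to go from k to k+1 distinct coupons is geometric with mean 39/(39-k).
Sum over k = 30,...,38: E = 39/9 + 39/8 + 39/7 + ... + 39/2 + 39/1 = 110.3298.

110.330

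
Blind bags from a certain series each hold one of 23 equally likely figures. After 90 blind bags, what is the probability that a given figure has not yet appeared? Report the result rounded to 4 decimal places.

Each blind bag misses the fixed figure with probability (23-1)/23 = 22/23, independently.
P(still missing after 90) = (22/23)^90 = 0.01830.

0.0183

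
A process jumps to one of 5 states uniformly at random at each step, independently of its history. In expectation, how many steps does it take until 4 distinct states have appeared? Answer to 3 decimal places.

6.417

With k distinct states already seen, the next new one arrives after an expected 5/(5-k) steps.
Sum over k = 0,...,3: E = 5/5 + 5/4 + 5/3 + 5/2 = 6.4167.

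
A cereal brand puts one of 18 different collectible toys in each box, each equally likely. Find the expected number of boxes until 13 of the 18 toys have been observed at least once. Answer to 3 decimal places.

Going from k to k+1 distinct takes a geometric number of boxes with mean 18/(18-k).
Sum over k = 0,...,12: E = 18/18 + 18/17 + 18/16 + ... + 18/7 + 18/6 = 21.8119.

21.812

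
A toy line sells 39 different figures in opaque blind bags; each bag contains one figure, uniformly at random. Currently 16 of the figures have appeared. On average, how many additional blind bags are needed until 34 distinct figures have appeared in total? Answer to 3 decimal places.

56.587

The wait to go from k to k+1 distinct figures is geometric with mean 39/(39-k).
Sum over k = 16,...,33: E = 39/23 + 39/22 + 39/21 + ... + 39/7 + 39/6 = 56.5874.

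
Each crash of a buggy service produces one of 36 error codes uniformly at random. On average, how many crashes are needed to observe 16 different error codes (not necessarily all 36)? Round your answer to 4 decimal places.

Going from k to k+1 distinct takes a geometric number of crashes with mean 36/(36-k).
Sum over k = 0,...,15: E = 36/36 + 36/35 + 36/34 + ... + 36/22 + 36/21 = 20.76550.

20.7655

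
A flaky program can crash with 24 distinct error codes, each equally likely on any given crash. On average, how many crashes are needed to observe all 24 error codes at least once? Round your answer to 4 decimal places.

90.6230

The wait to go from k to k+1 distinct error codes is geometric with mean 24/(24-k).
E[T] = 24/24 + 24/23 + 24/22 + ... + 24/2 + 24/1 = 24·H_{24}.
H_{24} = 3.77596, so E[T] = 90.62300.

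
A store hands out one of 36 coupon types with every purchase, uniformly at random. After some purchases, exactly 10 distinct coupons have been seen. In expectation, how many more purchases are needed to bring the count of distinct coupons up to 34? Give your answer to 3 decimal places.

84.759

The wait to go from k to k+1 distinct coupons is geometric with mean 36/(36-k).
Sum over k = 10,...,33: E = 36/26 + 36/25 + 36/24 + ... + 36/4 + 36/3 = 84.7591.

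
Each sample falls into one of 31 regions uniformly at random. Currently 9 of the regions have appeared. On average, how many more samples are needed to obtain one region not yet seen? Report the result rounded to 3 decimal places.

Each sample yields a new region with probability (31-9)/31 = 22/31, so the wait is geometric with mean 31/22.
E = 31/22 = 1.4091.

1.409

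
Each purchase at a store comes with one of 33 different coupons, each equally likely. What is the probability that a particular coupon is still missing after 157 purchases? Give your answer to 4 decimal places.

Each purchase misses the fixed coupon with probability (33-1)/33 = 32/33, independently.
P(still missing after 157) = (32/33)^157 = 0.00798.

0.0080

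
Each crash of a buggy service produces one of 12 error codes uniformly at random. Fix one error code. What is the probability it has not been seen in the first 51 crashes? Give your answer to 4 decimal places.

0.0118

On each crash the fixed error code fails to appear with probability 11/12.
P(still missing after 51) = (11/12)^51 = 0.01182.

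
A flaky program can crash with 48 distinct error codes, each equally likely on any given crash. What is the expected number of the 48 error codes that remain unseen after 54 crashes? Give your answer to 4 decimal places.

For each error code, P(unseen after 54) = (47/48)^54 = 0.32082.
By linearity of expectation, E[unseen] = 48·(47/48)^54 = 15.39922.

15.3992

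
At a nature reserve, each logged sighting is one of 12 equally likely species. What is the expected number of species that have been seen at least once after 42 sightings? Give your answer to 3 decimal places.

11.689

For each species, P(seen in 42 sightings) = 1 - (11/12)^42 = 0.9741.
By linearity of expectation, E[distinct seen] = 12·(1 - (11/12)^42) = 11.6895.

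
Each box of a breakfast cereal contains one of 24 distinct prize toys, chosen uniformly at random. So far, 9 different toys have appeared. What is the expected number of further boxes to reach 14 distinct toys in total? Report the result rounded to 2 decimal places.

With k distinct toys already seen, the next new one takes an expected 24/(24-k) boxes.
Sum over k = 9,...,13: E = 24/15 + 24/14 + 24/13 + 24/12 + 24/11 = 9.342.

9.34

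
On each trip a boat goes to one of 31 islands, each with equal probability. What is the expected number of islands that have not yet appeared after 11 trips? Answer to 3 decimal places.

For each island, P(unseen after 11) = (30/31)^11 = 0.6972.
By linearity of expectation, E[unseen] = 31·(30/31)^11 = 21.6131.

21.613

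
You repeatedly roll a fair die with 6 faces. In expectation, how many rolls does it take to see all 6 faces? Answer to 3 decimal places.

After k distinct faces have appeared, the next roll gives a new one with probability (6-k)/6, so the expected wait for the (k+1)-th is 6/(6-k).
E[T] = 6/6 + 6/5 + 6/4 + 6/3 + 6/2 + 6/1 = 6·H_{6}.
H_{6} = 2.4500, so E[T] = 14.7000.

14.700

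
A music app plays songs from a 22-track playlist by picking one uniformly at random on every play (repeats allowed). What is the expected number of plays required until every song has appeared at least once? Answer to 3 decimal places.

Split into phases: going from k distinct to k+1 distinct takes on average 22/(22-k) plays.
E[T] = 22/22 + 22/21 + 22/20 + ... + 22/2 + 22/1 = 22·H_{22}.
H_{22} = 3.6908, so E[T] = 81.1979.

81.198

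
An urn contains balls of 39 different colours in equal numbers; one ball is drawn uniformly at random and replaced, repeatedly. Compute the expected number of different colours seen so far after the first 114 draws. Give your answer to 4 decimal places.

For each colour, P(seen in 114 draws) = 1 - (38/39)^114 = 0.94824.
By linearity of expectation, E[distinct seen] = 39·(1 - (38/39)^114) = 36.98150.

36.9815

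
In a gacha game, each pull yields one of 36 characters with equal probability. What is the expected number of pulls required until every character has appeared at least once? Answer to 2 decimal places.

150.28

Split into phases: going from k distinct to k+1 distinct takes on average 36/(36-k) pulls.
E[T] = 36/36 + 36/35 + 36/34 + ... + 36/2 + 36/1 = 36·H_{36}.
H_{36} = 4.175, so E[T] = 150.284.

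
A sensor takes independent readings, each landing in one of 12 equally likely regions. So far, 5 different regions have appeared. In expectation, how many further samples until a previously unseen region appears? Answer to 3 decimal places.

1.714

Each sample yields a new region with probability (12-5)/12 = 7/12, so the wait is geometric with mean 12/7.
E = 12/7 = 1.7143.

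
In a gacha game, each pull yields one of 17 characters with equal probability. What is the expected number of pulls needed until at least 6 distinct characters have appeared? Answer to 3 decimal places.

7.134

With k distinct characters already seen, the next new one arrives after an expected 17/(17-k) pulls.
Sum over k = 0,...,5: E = 17/17 + 17/16 + 17/15 + 17/14 + 17/13 + 17/12 = 7.1345.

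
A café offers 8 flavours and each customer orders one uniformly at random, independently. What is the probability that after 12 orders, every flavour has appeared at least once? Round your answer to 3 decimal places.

0.093

By inclusion–exclusion over which flavours are missing,
P(all seen) = Σ_{j=0}^{8} (-1)^j C(8,j)((8-j)/8)^12
= 1.0000 - 1.6113 + 0.8869 - 0.1990 + 0.0171 - 0.0004 + 0.0000 - 0.0000 + 0.0000
= 0.0933.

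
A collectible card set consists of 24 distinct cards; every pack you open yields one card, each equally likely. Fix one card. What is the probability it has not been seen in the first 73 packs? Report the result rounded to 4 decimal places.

0.0447

Each pack misses the fixed card with probability (24-1)/24 = 23/24, independently.
P(still missing after 73) = (23/24)^73 = 0.04474.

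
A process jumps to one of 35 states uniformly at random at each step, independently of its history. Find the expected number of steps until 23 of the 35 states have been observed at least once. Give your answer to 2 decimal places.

Going from k to k+1 distinct takes a geometric number of steps with mean 35/(35-k).
Sum over k = 0,...,22: E = 35/35 + 35/34 + 35/33 + ... + 35/14 + 35/13 = 36.525.

36.52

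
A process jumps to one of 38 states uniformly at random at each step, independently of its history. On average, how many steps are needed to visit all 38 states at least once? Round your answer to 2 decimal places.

The wait to go from k to k+1 distinct states is geometric with mean 38/(38-k).
E[T] = 38/38 + 38/37 + 38/36 + ... + 38/2 + 38/1 = 38·H_{38}.
H_{38} = 4.228, so E[T] = 160.660.

160.66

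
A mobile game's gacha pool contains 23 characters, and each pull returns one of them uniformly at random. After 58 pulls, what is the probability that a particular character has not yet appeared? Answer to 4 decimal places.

0.0759

Each pull misses the fixed character with probability (23-1)/23 = 22/23, independently.
P(still missing after 58) = (22/23)^58 = 0.07591.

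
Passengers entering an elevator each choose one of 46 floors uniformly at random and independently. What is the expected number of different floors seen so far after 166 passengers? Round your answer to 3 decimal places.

44.803

For each floor, P(seen in 166 passengers) = 1 - (45/46)^166 = 0.9740.
By linearity of expectation, E[distinct seen] = 46·(1 - (45/46)^166) = 44.8026.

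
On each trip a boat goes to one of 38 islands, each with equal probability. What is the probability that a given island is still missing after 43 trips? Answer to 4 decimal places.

On each trip the fixed island fails to appear with probability 37/38.
P(still missing after 43) = (37/38)^43 = 0.31767.

0.3177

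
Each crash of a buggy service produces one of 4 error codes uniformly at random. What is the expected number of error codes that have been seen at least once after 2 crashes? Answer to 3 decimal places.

For each error code, P(seen in 2 crashes) = 1 - (3/4)^2 = 0.4375.
By linearity of expectation, E[distinct seen] = 4·(1 - (3/4)^2) = 1.7500.

1.750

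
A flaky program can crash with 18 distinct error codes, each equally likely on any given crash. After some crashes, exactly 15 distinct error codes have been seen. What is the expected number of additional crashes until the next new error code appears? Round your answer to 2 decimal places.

6.00

Each crash yields a new error code with probability (18-15)/18 = 3/18, so the wait is geometric with mean 18/3.
E = 18/3 = 6.000.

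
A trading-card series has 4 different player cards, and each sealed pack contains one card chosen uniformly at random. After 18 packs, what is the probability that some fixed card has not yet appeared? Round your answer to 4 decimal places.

Each pack misses the fixed card with probability (4-1)/4 = 3/4, independently.
P(still missing after 18) = (3/4)^18 = 0.00564.

0.0056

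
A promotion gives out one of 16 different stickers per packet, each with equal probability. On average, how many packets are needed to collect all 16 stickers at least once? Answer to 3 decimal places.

After k distinct stickers have appeared, the next packet gives a new one with probability (16-k)/16, so the expected wait for the (k+1)-th is 16/(16-k).
E[T] = 16/16 + 16/15 + 16/14 + ... + 16/2 + 16/1 = 16·H_{16}.
H_{16} = 3.3807, so E[T] = 54.0917.

54.092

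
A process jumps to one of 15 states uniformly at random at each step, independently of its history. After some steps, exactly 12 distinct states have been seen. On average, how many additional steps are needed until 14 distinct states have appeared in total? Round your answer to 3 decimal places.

With k distinct states already seen, the next new one takes an expected 15/(15-k) steps.
Sum over k = 12,...,13: E = 15/3 + 15/2 = 12.5000.

12.500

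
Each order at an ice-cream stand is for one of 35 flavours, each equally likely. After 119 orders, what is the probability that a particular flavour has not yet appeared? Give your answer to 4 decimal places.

Each order misses the fixed flavour with probability (35-1)/35 = 34/35, independently.
P(still missing after 119) = (34/35)^119 = 0.03176.

0.0318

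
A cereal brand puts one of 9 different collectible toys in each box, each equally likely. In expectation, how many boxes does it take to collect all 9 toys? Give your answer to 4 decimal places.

25.4607

The wait to go from k to k+1 distinct toys is geometric with mean 9/(9-k).
E[T] = 9/9 + 9/8 + 9/7 + ... + 9/2 + 9/1 = 9·H_{9}.
H_{9} = 2.82897, so E[T] = 25.46071.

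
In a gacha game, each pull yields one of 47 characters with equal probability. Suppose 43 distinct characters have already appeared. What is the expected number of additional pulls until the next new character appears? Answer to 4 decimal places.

The number of pulls until the next new character is geometric with success probability 4/47, so its mean is 47/4.
E = 47/4 = 11.75000.

11.7500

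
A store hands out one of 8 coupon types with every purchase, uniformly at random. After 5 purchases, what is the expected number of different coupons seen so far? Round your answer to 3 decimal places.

3.897

For each coupon, P(seen in 5 purchases) = 1 - (7/8)^5 = 0.4871.
By linearity of expectation, E[distinct seen] = 8·(1 - (7/8)^5) = 3.8967.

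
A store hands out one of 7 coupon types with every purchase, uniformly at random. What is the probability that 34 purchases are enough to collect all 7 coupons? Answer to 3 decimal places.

0.963

Let A_i be the event that coupon i is missing after 34 purchases. By inclusion–exclusion on the A_i,
P(all seen) = Σ_{j=0}^{7} (-1)^j C(7,j)((7-j)/7)^34
= 1.0000 - 0.0371 + 0.0002 - 0.0000 + 0.0000 - 0.0000 + 0.0000 - 0.0000
= 0.9632.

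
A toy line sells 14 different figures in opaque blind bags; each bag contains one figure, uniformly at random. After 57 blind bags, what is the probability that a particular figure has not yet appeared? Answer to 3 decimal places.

On each blind bag the fixed figure fails to appear with probability 13/14.
P(still missing after 57) = (13/14)^57 = 0.0146.

0.015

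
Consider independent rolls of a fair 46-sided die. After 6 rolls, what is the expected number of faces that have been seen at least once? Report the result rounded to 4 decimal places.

For each face, P(seen in 6 rolls) = 1 - (45/46)^6 = 0.12355.
By linearity of expectation, E[distinct seen] = 46·(1 - (45/46)^6) = 5.68321.

5.6832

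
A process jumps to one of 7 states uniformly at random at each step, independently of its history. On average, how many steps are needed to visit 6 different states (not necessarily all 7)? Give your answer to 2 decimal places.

With k distinct states already seen, the next new one arrives after an expected 7/(7-k) steps.
Sum over k = 0,...,5: E = 7/7 + 7/6 + 7/5 + 7/4 + 7/3 + 7/2 = 11.150.

11.15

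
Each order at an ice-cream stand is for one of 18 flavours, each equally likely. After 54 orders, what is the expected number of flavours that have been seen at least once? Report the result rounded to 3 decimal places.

17.178

For each flavour, P(seen in 54 orders) = 1 - (17/18)^54 = 0.9543.
By linearity of expectation, E[distinct seen] = 18·(1 - (17/18)^54) = 17.1781.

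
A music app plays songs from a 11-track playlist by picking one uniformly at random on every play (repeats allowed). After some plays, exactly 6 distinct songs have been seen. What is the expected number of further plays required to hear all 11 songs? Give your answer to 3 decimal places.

The wait to go from k to k+1 distinct songs is geometric with mean 11/(11-k).
Sum over k = 6,...,10: E = 11/5 + 11/4 + 11/3 + 11/2 + 11/1 = 25.1167.

25.117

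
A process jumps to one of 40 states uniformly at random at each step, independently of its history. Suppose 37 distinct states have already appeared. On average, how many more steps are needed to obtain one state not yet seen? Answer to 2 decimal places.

Each step yields a new state with probability (40-37)/40 = 3/40, so the wait is geometric with mean 40/3.
E = 40/3 = 13.333.

13.33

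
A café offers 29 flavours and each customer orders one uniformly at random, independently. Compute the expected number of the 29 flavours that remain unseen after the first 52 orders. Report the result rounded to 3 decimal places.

For each flavour, P(unseen after 52) = (28/29)^52 = 0.1613.
By linearity of expectation, E[unseen] = 29·(28/29)^52 = 4.6765.

4.676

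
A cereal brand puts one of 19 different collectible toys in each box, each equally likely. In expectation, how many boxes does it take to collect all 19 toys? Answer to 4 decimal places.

After k distinct toys have appeared, the next box gives a new one with probability (19-k)/19, so the expected wait for the (k+1)-th is 19/(19-k).
E[T] = 19/19 + 19/18 + 19/17 + ... + 19/2 + 19/1 = 19·H_{19}.
H_{19} = 3.54774, so E[T] = 67.40705.

67.4071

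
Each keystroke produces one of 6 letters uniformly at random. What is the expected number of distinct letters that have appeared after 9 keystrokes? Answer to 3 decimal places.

For each letter, P(seen in 9 keystrokes) = 1 - (5/6)^9 = 0.8062.
By linearity of expectation, E[distinct seen] = 6·(1 - (5/6)^9) = 4.8372.

4.837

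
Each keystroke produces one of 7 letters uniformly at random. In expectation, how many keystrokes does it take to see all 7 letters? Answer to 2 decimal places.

18.15

Split into phases: going from k distinct to k+1 distinct takes on average 7/(7-k) keystrokes.
E[T] = 7/7 + 7/6 + 7/5 + ... + 7/2 + 7/1 = 7·H_{7}.
H_{7} = 2.593, so E[T] = 18.150.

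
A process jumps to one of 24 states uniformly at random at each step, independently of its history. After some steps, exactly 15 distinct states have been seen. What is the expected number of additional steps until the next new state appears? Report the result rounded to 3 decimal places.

Each step yields a new state with probability (24-15)/24 = 9/24, so the wait is geometric with mean 24/9.
E = 24/9 = 2.6667.

2.667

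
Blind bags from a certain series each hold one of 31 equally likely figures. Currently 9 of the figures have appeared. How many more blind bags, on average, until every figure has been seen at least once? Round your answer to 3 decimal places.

From k distinct to k+1 distinct takes on average 31/(31-k) blind bags.
Sum over k = 9,...,30: E = 31/22 + 31/21 + 31/20 + ... + 31/2 + 31/1 = 114.4152.

114.415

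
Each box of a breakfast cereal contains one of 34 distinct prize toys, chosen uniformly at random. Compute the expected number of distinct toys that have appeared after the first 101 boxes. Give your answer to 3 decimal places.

For each toy, P(seen in 101 boxes) = 1 - (33/34)^101 = 0.9510.
By linearity of expectation, E[distinct seen] = 34·(1 - (33/34)^101) = 32.3327.

32.333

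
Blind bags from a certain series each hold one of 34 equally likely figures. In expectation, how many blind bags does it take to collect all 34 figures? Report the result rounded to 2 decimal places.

140.02

Split into phases: going from k distinct to k+1 distinct takes on average 34/(34-k) blind bags.
E[T] = 34/34 + 34/33 + 34/32 + ... + 34/2 + 34/1 = 34·H_{34}.
H_{34} = 4.118, so E[T] = 140.019.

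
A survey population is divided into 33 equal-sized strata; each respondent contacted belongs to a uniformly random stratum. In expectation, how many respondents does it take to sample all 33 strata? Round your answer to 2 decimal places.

134.93

The wait to go from k to k+1 distinct strata is geometric with mean 33/(33-k).
E[T] = 33/33 + 33/32 + 33/31 + ... + 33/2 + 33/1 = 33·H_{33}.
H_{33} = 4.089, so E[T] = 134.930.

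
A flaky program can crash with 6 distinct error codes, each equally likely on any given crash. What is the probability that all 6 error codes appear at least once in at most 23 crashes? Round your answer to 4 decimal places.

Let A_i be the event that error code i is missing after 23 crashes. By inclusion–exclusion on the A_i,
P(all seen) = Σ_{j=0}^{6} (-1)^j C(6,j)((6-j)/6)^23
= 1.00000 - 0.09057 + 0.00134 - 0.00000 + 0.00000 - 0.00000 + 0.00000
= 0.91076.

0.9108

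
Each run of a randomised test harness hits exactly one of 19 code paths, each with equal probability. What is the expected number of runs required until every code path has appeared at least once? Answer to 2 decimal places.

After k distinct code paths have appeared, the next run gives a new one with probability (19-k)/19, so the expected wait for the (k+1)-th is 19/(19-k).
E[T] = 19/19 + 19/18 + 19/17 + ... + 19/2 + 19/1 = 19·H_{19}.
H_{19} = 3.548, so E[T] = 67.407.

67.41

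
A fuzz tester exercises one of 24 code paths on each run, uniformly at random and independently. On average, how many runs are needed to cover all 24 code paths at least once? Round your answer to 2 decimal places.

Split into phases: going from k distinct to k+1 distinct takes on average 24/(24-k) runs.
E[T] = 24/24 + 24/23 + 24/22 + ... + 24/2 + 24/1 = 24·H_{24}.
H_{24} = 3.776, so E[T] = 90.623.

90.62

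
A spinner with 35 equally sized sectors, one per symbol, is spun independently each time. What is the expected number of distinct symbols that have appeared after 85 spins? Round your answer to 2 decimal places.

32.02

For each symbol, P(seen in 85 spins) = 1 - (34/35)^85 = 0.915.
By linearity of expectation, E[distinct seen] = 35·(1 - (34/35)^85) = 32.022.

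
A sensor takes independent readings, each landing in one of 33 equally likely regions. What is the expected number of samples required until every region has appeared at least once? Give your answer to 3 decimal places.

134.930

Split into phases: going from k distinct to k+1 distinct takes on average 33/(33-k) samples.
E[T] = 33/33 + 33/32 + 33/31 + ... + 33/2 + 33/1 = 33·H_{33}.
H_{33} = 4.0888, so E[T] = 134.9303.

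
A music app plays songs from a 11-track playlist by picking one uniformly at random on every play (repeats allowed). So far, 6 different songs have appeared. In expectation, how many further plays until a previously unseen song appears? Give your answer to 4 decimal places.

2.2000

Each play yields a new song with probability (11-6)/11 = 5/11, so the wait is geometric with mean 11/5.
E = 11/5 = 2.20000.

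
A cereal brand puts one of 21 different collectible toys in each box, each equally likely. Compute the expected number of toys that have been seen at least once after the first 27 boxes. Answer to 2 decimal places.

15.38

For each toy, P(seen in 27 boxes) = 1 - (20/21)^27 = 0.732.
By linearity of expectation, E[distinct seen] = 21·(1 - (20/21)^27) = 15.375.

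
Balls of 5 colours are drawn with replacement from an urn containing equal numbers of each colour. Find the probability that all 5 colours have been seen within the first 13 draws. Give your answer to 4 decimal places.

0.7381

By inclusion–exclusion over which colours are missing,
P(all seen) = Σ_{j=0}^{5} (-1)^j C(5,j)((5-j)/5)^13
= 1.00000 - 0.27488 + 0.01306 - 0.00007 + 0.00000 - 0.00000
= 0.73812.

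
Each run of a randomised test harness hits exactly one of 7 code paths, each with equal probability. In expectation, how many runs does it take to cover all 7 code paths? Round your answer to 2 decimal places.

18.15

The wait to go from k to k+1 distinct code paths is geometric with mean 7/(7-k).
E[T] = 7/7 + 7/6 + 7/5 + ... + 7/2 + 7/1 = 7·H_{7}.
H_{7} = 2.593, so E[T] = 18.150.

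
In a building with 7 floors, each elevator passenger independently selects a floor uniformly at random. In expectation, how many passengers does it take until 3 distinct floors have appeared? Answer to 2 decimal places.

With k distinct floors already seen, the next new one arrives after an expected 7/(7-k) passengers.
Sum over k = 0,...,2: E = 7/7 + 7/6 + 7/5 = 3.567.

3.57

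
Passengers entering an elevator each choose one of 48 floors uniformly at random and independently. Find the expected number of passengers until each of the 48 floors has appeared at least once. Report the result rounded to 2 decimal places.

Split into phases: going from k distinct to k+1 distinct takes on average 48/(48-k) passengers.
E[T] = 48/48 + 48/47 + 48/46 + ... + 48/2 + 48/1 = 48·H_{48}.
H_{48} = 4.459, so E[T] = 214.022.

214.02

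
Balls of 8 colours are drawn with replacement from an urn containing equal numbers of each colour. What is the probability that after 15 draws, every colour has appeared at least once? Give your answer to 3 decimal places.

Let A_i be the event that colour i is missing after 15 draws. By inclusion–exclusion on the A_i,
P(all seen) = Σ_{j=0}^{8} (-1)^j C(8,j)((8-j)/8)^15
= 1.0000 - 1.0795 + 0.3742 - 0.0486 + 0.0021 - 0.0000 + 0.0000 - 0.0000 + 0.0000
= 0.2482.

0.248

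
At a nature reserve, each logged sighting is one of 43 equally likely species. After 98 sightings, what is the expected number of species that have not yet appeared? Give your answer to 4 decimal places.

For each species, P(unseen after 98) = (42/43)^98 = 0.09966.
By linearity of expectation, E[unseen] = 43·(42/43)^98 = 4.28539.

4.2854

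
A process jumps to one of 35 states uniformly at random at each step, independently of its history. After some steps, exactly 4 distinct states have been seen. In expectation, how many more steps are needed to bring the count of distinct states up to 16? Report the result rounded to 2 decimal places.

From k distinct to k+1 distinct takes on average 35/(35-k) steps.
Sum over k = 4,...,15: E = 35/31 + 35/30 + 35/29 + ... + 35/21 + 35/20 = 16.783.

16.78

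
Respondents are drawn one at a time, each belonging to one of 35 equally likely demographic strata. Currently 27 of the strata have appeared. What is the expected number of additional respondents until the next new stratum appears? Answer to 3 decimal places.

The number of respondents until the next new stratum is geometric with success probability 8/35, so its mean is 35/8.
E = 35/8 = 4.3750.

4.375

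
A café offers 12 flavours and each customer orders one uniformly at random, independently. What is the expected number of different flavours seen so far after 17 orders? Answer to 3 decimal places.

9.266

For each flavour, P(seen in 17 orders) = 1 - (11/12)^17 = 0.7722.
By linearity of expectation, E[distinct seen] = 12·(1 - (11/12)^17) = 9.2661.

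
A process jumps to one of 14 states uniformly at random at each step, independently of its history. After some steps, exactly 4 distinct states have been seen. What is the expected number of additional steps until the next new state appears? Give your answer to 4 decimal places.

1.4000

Each step yields a new state with probability (14-4)/14 = 10/14, so the wait is geometric with mean 14/10.
E = 14/10 = 1.40000.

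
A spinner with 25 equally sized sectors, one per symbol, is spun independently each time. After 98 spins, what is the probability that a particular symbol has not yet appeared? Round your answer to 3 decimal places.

0.018

Each spin misses the fixed symbol with probability (25-1)/25 = 24/25, independently.
P(still missing after 98) = (24/25)^98 = 0.0183.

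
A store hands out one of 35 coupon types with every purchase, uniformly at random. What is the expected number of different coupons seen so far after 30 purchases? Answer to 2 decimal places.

20.33

For each coupon, P(seen in 30 purchases) = 1 - (34/35)^30 = 0.581.
By linearity of expectation, E[distinct seen] = 35·(1 - (34/35)^30) = 20.331.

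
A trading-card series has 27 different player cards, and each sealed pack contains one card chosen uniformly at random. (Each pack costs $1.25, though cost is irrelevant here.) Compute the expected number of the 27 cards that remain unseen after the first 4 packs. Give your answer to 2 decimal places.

23.22

For each card, P(unseen after 4) = (26/27)^4 = 0.860.
By linearity of expectation, E[unseen] = 27·(26/27)^4 = 23.217.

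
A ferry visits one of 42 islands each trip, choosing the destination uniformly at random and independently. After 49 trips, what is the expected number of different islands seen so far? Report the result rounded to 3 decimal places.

For each island, P(seen in 49 trips) = 1 - (41/42)^49 = 0.6930.
By linearity of expectation, E[distinct seen] = 42·(1 - (41/42)^49) = 29.1044.

29.104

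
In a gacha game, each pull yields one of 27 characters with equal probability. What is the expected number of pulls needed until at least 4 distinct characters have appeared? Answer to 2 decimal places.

4.24

With k distinct characters already seen, the next new one arrives after an expected 27/(27-k) pulls.
Sum over k = 0,...,3: E = 27/27 + 27/26 + 27/25 + 27/24 = 4.243.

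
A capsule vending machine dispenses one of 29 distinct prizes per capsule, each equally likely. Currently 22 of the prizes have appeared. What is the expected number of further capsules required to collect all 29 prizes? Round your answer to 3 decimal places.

75.193

From k distinct to k+1 distinct takes on average 29/(29-k) capsules.
Sum over k = 22,...,28: E = 29/7 + 29/6 + 29/5 + ... + 29/2 + 29/1 = 75.1929.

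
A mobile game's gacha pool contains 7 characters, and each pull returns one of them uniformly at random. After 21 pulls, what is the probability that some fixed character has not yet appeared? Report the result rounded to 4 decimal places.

0.0393

On each pull the fixed character fails to appear with probability 6/7.
P(still missing after 21) = (6/7)^21 = 0.03928.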